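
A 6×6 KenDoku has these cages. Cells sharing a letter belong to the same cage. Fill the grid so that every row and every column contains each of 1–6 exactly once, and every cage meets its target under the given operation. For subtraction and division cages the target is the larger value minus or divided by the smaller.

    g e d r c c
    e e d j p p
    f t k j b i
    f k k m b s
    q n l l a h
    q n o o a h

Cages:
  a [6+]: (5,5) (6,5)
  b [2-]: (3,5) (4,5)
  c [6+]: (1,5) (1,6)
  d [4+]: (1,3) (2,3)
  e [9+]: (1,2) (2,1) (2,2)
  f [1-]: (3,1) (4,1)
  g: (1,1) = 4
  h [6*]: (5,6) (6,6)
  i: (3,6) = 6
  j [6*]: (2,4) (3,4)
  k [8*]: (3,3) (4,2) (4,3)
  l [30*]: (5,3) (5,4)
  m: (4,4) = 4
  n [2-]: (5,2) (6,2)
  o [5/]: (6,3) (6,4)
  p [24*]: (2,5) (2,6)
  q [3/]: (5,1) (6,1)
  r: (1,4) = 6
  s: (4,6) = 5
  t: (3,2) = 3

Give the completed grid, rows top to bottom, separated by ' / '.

G is a freebie; hence (1,1) = 4.
Cage r is given; hence (1,4) = 6.
Cage t is a single given cell, which forces (3,2) = 3.
Cage i is given, which forces (3,6) = 6.
Cage m is a single given cell, which forces (4,4) = 4.
Cage s is given, which forces (4,6) = 5.
Column 4 now contains 6, which forces (5,4) = 5.
Column 4 now contains 5, which forces (6,4) = 1.
Cage c's pair has sum 6; hence (1,5) = 5.
The two cells of cage c must have sum 6; hence (1,6) = 1.
Cage j needs two cells with product 6, so (2,4) = 3.
Cage p's pair has product 24, so (2,5) = 6.
6 is placed in column 6; hence (2,6) = 4.
Cage k has product 8, so (3,3) = 4.
Column 4 now contains 1, so (3,4) = 2.
Row 3 now contains 4, leaving (3,5) = 1.
Row 5 now contains 5, leaving (5,3) = 6.
Row 6 already has 1, which forces (6,3) = 5.
Row 1 now contains 1; hence (1,2) = 2.
Row 1 now contains 1, which forces (1,3) = 3.
Cage e has sum 9, so (2,1) = 2.
Cage e has sum 9, leaving (2,2) = 5.
Row 2 now contains 3, so (2,3) = 1.
Row 3 already has 1, so (3,1) = 5.
Cage f needs two cells with difference 1, so (4,1) = 6.
Column 2 now contains 2; hence (4,2) = 1.
1 is placed in column 3; hence (4,3) = 2.
Cage b's pair has difference 2, so (4,5) = 3.
Column 1 now contains 2, which forces (5,1) = 1.
Column 2 now contains 2, leaving (5,2) = 4.
Row 5 now contains 4, which forces (5,5) = 2.
2 is placed in row 5, leaving (5,6) = 3.
Column 1 already has 6, so (6,1) = 3.
4 is placed in column 2; hence (6,2) = 6.
2 is placed in column 5, which forces (6,5) = 4.
3 is placed in column 6; hence (6,6) = 2.

4 2 3 6 5 1 / 2 5 1 3 6 4 / 5 3 4 2 1 6 / 6 1 2 4 3 5 / 1 4 6 5 2 3 / 3 6 5 1 4 2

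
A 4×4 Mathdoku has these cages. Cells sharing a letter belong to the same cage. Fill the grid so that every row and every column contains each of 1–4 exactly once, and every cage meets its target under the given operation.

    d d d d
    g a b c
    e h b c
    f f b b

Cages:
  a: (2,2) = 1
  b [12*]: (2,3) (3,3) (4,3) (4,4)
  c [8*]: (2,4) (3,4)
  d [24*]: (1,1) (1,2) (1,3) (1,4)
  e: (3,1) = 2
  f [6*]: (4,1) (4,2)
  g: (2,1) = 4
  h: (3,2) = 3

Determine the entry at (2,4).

2

Cage g is a single given cell; hence (2,1) = 4.
Cage a is given; hence (2,2) = 1.
4 is placed in row 2, so (2,4) = 2.
E is a freebie, so (3,1) = 2.
Cage h is given, so (3,2) = 3.
Column 4 now contains 2, leaving (3,4) = 4.
2 is placed in column 1, which forces (4,1) = 3.
Column 2 now contains 3, so (4,2) = 2.
Column 4 now contains 2; hence (4,4) = 1.
Column 1 now contains 3; hence (1,1) = 1.
Column 2 already has 2; hence (1,2) = 4.
Cage d needs product 24, which forces (1,3) = 2.
Column 4 now contains 1, which forces (1,4) = 3.
2 is placed in row 2; hence (2,3) = 3.
Row 3 already has 4, which forces (3,3) = 1.
Row 4 now contains 1; hence (4,3) = 4.
The full grid is 1 4 2 3 / 4 1 3 2 / 2 3 1 4 / 3 2 4 1.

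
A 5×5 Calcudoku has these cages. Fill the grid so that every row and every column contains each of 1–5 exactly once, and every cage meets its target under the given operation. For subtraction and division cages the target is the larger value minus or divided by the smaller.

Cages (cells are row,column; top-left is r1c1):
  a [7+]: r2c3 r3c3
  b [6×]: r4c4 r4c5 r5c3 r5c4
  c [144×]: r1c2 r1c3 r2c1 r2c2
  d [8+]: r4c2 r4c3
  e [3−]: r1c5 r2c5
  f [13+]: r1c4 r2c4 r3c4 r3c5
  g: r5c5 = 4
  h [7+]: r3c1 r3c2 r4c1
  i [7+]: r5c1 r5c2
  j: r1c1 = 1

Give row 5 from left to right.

Cage j is given, leaving r1c1 = 1.
Cage g is a single given cell, leaving r5c5 = 4.
In row 2, 1 can only go at r2c4, so r2c4 = 1.
Cage b has product 6, leaving r4c5 = 1.
Cage b needs product 6, which forces r5c3 = 1.
Row 1 needs a 2, and only r1c5 is open for it.
Column 5 now contains 2; hence r2c5 = 5.
5 is placed in column 5; hence r3c5 = 3.
Cage h needs sum 7, leaving r3c2 = 1.
Row 1 needs a 5, and only r1c4 is open for it.
Column 4 already has 5, so r3c4 = 4.
Cage a's pair has sum 7; hence r2c3 = 2.
Row 3 now contains 4, leaving r3c1 = 2.
Row 3 now contains 4, so r3c3 = 5.
Cage h has sum 7, leaving r4c1 = 4.
5 is placed in column 3, which forces r4c3 = 3.
3 is placed in row 4; hence r4c4 = 2.
Column 1 now contains 2, which forces r5c1 = 5.
Row 5 already has 5, leaving r5c2 = 2.
2 is placed in column 4, which forces r5c4 = 3.
Cage c has product 144, which forces r1c2 = 3.
Column 3 now contains 3, which forces r1c3 = 4.
Column 1 already has 4, leaving r2c1 = 3.
Cage c has product 144, leaving r2c2 = 4.
3 is placed in row 4; hence r4c2 = 5.
Filled in: 1 3 4 5 2 / 3 4 2 1 5 / 2 1 5 4 3 / 4 5 3 2 1 / 5 2 1 3 4.

5 2 1 3 4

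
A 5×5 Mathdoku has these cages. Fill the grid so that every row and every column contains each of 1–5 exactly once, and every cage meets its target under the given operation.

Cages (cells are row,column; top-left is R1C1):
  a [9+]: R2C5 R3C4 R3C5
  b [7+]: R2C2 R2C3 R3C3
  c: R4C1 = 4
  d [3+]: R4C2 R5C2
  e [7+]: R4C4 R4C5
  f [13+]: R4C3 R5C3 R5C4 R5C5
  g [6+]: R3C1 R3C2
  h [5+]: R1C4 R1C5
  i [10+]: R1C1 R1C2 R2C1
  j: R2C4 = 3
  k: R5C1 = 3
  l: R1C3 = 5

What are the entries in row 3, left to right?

1 5 2 4 3

Cage l is a single given cell; hence R1C3 = 5.
Cage j is a single given cell; hence R2C4 = 3.
C is a freebie; hence R4C1 = 4.
K is a freebie, which forces R5C1 = 3.
The 3 cells of cage i must have sum 10, leaving R2C1 = 5.
In row 3, 3 can only go at R3C5, so R3C5 = 3.
The only place for 2 in row 1 is R1C1.
Cage i has sum 10; hence R1C2 = 3.
Column 1 already has 2; hence R3C1 = 1.
The two cells of cage g must have sum 6, which forces R3C2 = 5.
Row 4 needs a 1, and only R4C2 is open for it.
The 3 cells of cage b must have sum 7, so R2C3 = 1.
Column 2 now contains 1, leaving R5C2 = 2.
Column 3 now contains 1; hence R5C3 = 4.
2 is placed in column 2, so R2C2 = 4.
Row 2 now contains 4, which forces R2C5 = 2.
Column 3 now contains 4, leaving R3C3 = 2.
Row 3 already has 2, so R3C4 = 4.
Cage f has sum 13, so R4C3 = 3.
Column 5 already has 2, leaving R4C5 = 5.
Column 5 now contains 5; hence R5C5 = 1.
Column 4 now contains 4, so R1C4 = 1.
1 is placed in column 5, leaving R1C5 = 4.
Row 4 now contains 5, so R4C4 = 2.
1 is placed in row 5, leaving R5C4 = 5.
Filled in: 2 3 5 1 4 / 5 4 1 3 2 / 1 5 2 4 3 / 4 1 3 2 5 / 3 2 4 5 1.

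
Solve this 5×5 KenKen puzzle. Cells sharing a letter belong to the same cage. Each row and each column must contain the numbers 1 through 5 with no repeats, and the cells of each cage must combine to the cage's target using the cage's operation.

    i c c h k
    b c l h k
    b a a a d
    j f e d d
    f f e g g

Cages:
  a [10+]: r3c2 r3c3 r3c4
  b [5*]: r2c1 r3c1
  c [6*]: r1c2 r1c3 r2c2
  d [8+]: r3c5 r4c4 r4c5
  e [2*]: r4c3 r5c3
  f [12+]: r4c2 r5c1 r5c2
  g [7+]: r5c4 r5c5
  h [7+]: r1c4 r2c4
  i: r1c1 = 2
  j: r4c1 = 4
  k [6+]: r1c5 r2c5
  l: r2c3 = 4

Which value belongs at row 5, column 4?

Cage i is a single given cell, leaving r1c1 = 2.
Cage l is a single given cell, leaving r2c3 = 4.
Cage j is given; hence r4c1 = 4.
Cage c needs product 6, so r2c2 = 2.
Row 2 already has 2; hence r2c4 = 3.
Column 2 already has 2, so r5c2 = 4.
The two cells of cage h must have sum 7, leaving r1c4 = 4.
The only place for 5 in row 1 is r1c5.
Column 5 now contains 5, so r2c5 = 1.
Cage g's pair has sum 7, leaving r5c4 = 5.
Column 5 now contains 5, leaving r5c5 = 2.
Row 2 already has 1, so r2c1 = 5.
Cage b's pair has product 5, so r3c1 = 1.
Column 4 now contains 5; hence r3c4 = 2.
Column 5 now contains 2; hence r3c5 = 4.
Cage f needs sum 12, which forces r4c2 = 5.
Cage e's pair has product 2, leaving r4c3 = 2.
Column 4 now contains 5, so r4c4 = 1.
Column 5 now contains 2, leaving r4c5 = 3.
Row 5 already has 5, which forces r5c1 = 3.
Row 5 already has 2, which forces r5c3 = 1.
Cage c has product 6, leaving r1c2 = 1.
1 is placed in column 3, which forces r1c3 = 3.
Column 2 already has 5, so r3c2 = 3.
The 3 cells of cage a must have sum 10, so r3c3 = 5.
Filled in: 2 1 3 4 5 / 5 2 4 3 1 / 1 3 5 2 4 / 4 5 2 1 3 / 3 4 1 5 2.

5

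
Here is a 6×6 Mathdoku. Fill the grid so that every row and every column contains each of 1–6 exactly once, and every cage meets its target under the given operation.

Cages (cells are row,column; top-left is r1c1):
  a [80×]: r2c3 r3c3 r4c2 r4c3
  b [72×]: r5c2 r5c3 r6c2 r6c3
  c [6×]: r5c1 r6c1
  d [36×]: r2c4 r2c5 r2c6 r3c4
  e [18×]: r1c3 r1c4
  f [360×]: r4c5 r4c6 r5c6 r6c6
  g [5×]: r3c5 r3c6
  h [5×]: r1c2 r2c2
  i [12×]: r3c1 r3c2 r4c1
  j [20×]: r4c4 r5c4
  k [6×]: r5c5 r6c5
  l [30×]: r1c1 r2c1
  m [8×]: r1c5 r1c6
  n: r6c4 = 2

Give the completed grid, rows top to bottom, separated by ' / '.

5 1 6 3 4 2 / 6 5 4 1 2 3 / 4 3 2 6 5 1 / 1 2 5 4 3 6 / 2 6 3 5 1 4 / 3 4 1 2 6 5

Cage n is a single given cell; hence r6c4 = 2.
In row 1, 1 can only go at r1c2, so r1c2 = 1.
1 is placed in column 2, leaving r2c2 = 5.
Cage l needs two cells with product 30, so r1c1 = 5.
5 is placed in row 2, leaving r2c1 = 6.
Cage c's pair has product 6, which forces r5c1 = 2.
Cage c needs two cells with product 6, so r6c1 = 3.
Cage i has product 12; hence r3c2 = 3.
Row 3 already has 3, leaving r3c4 = 6.
The two cells of cage e must have product 18, so r1c3 = 6.
6 is placed in column 4, leaving r1c4 = 3.
3 is placed in column 4, which forces r2c4 = 1.
Cage b has product 72, so r5c3 = 3.
The 4 cells of cage b must have product 72, so r6c3 = 1.
Row 6 already has 1; hence r6c5 = 6.
Cage a has product 80; hence r4c2 = 2.
The 4 cells of cage b must have product 72, leaving r5c2 = 6.
Column 5 now contains 6, so r5c5 = 1.
Row 6 already has 6, so r6c2 = 4.
Row 6 already has 4; hence r6c6 = 5.
1 is placed in column 5, leaving r3c5 = 5.
Column 6 already has 5, leaving r3c6 = 1.
The 4 cells of cage f must have product 360, so r4c5 = 3.
The 4 cells of cage f must have product 360, so r4c6 = 6.
Column 6 already has 5, which forces r5c6 = 4.
Cage m's pair has product 8, which forces r1c5 = 4.
Column 6 already has 4, which forces r1c6 = 2.
Column 5 now contains 3, leaving r2c5 = 2.
Cage d has product 36, so r2c6 = 3.
Row 3 now contains 1, which forces r3c1 = 4.
4 is placed in row 3, so r3c3 = 2.
Cage i needs product 12, so r4c1 = 1.
Cage a has product 80, leaving r4c3 = 5.
The two cells of cage j must have product 20, leaving r4c4 = 4.
Row 5 now contains 4, leaving r5c4 = 5.
Row 2 now contains 2, which forces r2c3 = 4.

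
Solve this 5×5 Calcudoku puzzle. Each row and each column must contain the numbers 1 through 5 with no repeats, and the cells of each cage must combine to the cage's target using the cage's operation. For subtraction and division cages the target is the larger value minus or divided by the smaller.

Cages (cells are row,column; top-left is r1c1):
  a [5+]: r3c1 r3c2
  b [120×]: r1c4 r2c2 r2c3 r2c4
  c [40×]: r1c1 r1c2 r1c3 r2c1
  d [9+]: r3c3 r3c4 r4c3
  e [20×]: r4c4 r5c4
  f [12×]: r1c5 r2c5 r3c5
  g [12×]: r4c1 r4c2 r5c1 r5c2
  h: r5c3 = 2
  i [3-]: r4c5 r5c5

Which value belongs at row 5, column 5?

5

H is a freebie, so r5c3 = 2.
The only place for 2 in row 4 is r4c5.
Cage i's pair has difference 3, leaving r5c5 = 5.
Cage e needs two cells with product 20, leaving r4c4 = 5.
Row 5 already has 5, leaving r5c4 = 4.
Row 3 needs a 5, and only r3c3 is open for it.
Cage b needs product 120, leaving r2c2 = 5.
Column 3 now contains 5, so r2c3 = 4.
The 4 cells of cage c must have product 40, so r1c1 = 5.
Cage c needs product 40, so r1c2 = 4.
4 is placed in column 3, leaving r1c3 = 1.
Row 1 now contains 1, so r1c5 = 3.
The 4 cells of cage c must have product 40; hence r2c1 = 2.
Row 2 already has 2; hence r2c4 = 3.
Column 5 now contains 3, so r2c5 = 1.
Column 4 already has 3, leaving r3c4 = 1.
1 is placed in column 5, leaving r3c5 = 4.
Column 2 already has 4, so r4c2 = 1.
Column 3 now contains 1; hence r4c3 = 3.
Column 2 now contains 1, leaving r5c2 = 3.
Row 1 now contains 3; hence r1c4 = 2.
Row 3 now contains 4, leaving r3c1 = 3.
3 is placed in column 2, which forces r3c2 = 2.
1 is placed in row 4; hence r4c1 = 4.
3 is placed in row 5, so r5c1 = 1.
The full grid is 5 4 1 2 3 / 2 5 4 3 1 / 3 2 5 1 4 / 4 1 3 5 2 / 1 3 2 4 5.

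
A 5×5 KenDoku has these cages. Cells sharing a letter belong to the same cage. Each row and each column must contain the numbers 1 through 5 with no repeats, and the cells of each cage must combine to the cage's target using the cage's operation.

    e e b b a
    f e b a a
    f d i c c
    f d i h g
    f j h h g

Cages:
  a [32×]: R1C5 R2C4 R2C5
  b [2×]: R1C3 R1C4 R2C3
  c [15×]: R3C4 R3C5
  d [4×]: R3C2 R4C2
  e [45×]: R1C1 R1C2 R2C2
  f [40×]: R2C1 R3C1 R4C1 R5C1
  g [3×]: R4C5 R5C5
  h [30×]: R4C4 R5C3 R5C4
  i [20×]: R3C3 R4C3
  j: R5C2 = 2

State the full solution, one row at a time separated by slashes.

Cage e needs product 45, which forces R1C1 = 3.
Cage e needs product 45, so R1C2 = 5.
The 3 cells of cage b must have product 2, leaving R1C3 = 2.
The 3 cells of cage b must have product 2, so R1C4 = 1.
Cage a has product 32, leaving R1C5 = 4.
Cage e has product 45, leaving R2C2 = 3.
The 3 cells of cage b must have product 2, so R2C3 = 1.
The 3 cells of cage a must have product 32; hence R2C4 = 4.
Cage a needs product 32, so R2C5 = 2.
Cage j is given, so R5C2 = 2.
Row 2 now contains 2, leaving R2C1 = 5.
Cage h has product 30, so R4C4 = 2.
Cage f needs product 40, which forces R3C1 = 2.
Row 3 needs a 1, and only R3C2 is open for it.
Column 2 already has 1, which forces R4C2 = 4.
Row 4 now contains 4; hence R4C3 = 5.
Column 3 now contains 5, so R5C3 = 3.
3 is placed in row 5, so R5C4 = 5.
3 is placed in row 5; hence R5C5 = 1.
Column 3 now contains 5; hence R3C3 = 4.
Column 4 already has 5, which forces R3C4 = 3.
Cage c's pair has product 15, so R3C5 = 5.
Row 4 now contains 4, leaving R4C1 = 1.
Column 5 already has 1; hence R4C5 = 3.
Row 5 already has 1, so R5C1 = 4.

3 5 2 1 4 / 5 3 1 4 2 / 2 1 4 3 5 / 1 4 5 2 3 / 4 2 3 5 1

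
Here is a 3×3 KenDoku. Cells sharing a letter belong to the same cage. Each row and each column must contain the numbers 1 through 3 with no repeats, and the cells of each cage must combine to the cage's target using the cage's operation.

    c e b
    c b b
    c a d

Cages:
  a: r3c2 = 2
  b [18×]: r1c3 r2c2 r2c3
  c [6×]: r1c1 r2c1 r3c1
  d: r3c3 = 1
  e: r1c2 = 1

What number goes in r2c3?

2

Cage e is a single given cell, leaving r1c2 = 1.
Cage b has product 18, which forces r1c3 = 3.
Cage b has product 18, which forces r2c2 = 3.
The 3 cells of cage b must have product 18, leaving r2c3 = 2.
Cage a is a single given cell, leaving r3c2 = 2.
Cage d is given, so r3c3 = 1.
Row 1 already has 3; hence r1c1 = 2.
2 is placed in row 2, leaving r2c1 = 1.
1 is placed in row 3, which forces r3c1 = 3.
The full grid is 2 1 3 / 1 3 2 / 3 2 1.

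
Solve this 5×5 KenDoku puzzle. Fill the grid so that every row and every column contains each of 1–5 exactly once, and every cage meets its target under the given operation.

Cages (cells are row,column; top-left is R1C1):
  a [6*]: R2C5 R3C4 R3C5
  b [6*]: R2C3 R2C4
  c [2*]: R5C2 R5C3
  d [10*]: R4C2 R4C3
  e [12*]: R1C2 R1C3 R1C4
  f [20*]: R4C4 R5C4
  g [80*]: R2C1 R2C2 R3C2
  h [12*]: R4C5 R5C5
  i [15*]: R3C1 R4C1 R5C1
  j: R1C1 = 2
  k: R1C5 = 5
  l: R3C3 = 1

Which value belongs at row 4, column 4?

Cage j is given, which forces R1C1 = 2.
K is a freebie, so R1C5 = 5.
The 3 cells of cage g must have product 80, so R2C1 = 4.
Cage g has product 80, which forces R2C2 = 5.
Cage g has product 80, which forces R3C2 = 4.
Cage l is given, so R3C3 = 1.
5 is placed in column 2, which forces R4C2 = 2.
Row 4 now contains 2, leaving R4C3 = 5.
Row 4 already has 5, leaving R4C4 = 4.
4 is placed in row 4, so R4C5 = 3.
Column 2 already has 2; hence R5C2 = 1.
Column 3 now contains 1, which forces R5C3 = 2.
Column 4 already has 4, leaving R5C4 = 5.
Column 5 now contains 3, so R5C5 = 4.
1 is placed in column 2; hence R1C2 = 3.
Cage e has product 12, leaving R1C3 = 4.
Cage e has product 12, leaving R1C4 = 1.
Column 3 now contains 2, leaving R2C3 = 3.
The two cells of cage b must have product 6, leaving R2C4 = 2.
Cage a needs product 6, so R2C5 = 1.
Cage i needs product 15; hence R3C1 = 5.
The 3 cells of cage a must have product 6, leaving R3C4 = 3.
Column 5 now contains 3, leaving R3C5 = 2.
Row 4 now contains 3, so R4C1 = 1.
Row 5 already has 5, so R5C1 = 3.
Completed grid: 2 3 4 1 5 / 4 5 3 2 1 / 5 4 1 3 2 / 1 2 5 4 3 / 3 1 2 5 4.

4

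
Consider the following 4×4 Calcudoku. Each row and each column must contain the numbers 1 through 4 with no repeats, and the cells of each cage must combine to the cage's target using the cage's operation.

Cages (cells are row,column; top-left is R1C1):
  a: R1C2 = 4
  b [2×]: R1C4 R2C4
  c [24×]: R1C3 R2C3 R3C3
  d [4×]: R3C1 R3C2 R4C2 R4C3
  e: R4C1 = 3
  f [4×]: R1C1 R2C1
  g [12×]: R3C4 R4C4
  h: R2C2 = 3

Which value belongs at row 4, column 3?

1

Cage a is a single given cell, which forces R1C2 = 4.
Cage h is a single given cell, so R2C2 = 3.
Cage e is a single given cell, so R4C1 = 3.
Row 4 already has 3, so R4C4 = 4.
Row 1 already has 4; hence R1C1 = 1.
Row 1 already has 1, which forces R1C4 = 2.
Cage f's pair has product 4; hence R2C1 = 4.
Row 2 already has 4, leaving R2C3 = 2.
Column 4 already has 2, which forces R2C4 = 1.
Column 1 already has 1, leaving R3C1 = 2.
Row 3 now contains 2, which forces R3C2 = 1.
4 is placed in column 4, so R3C4 = 3.
Column 2 now contains 1, so R4C2 = 2.
Column 3 already has 2, so R4C3 = 1.
Row 1 now contains 2; hence R1C3 = 3.
Row 3 now contains 3, so R3C3 = 4.
Filled in: 1 4 3 2 / 4 3 2 1 / 2 1 4 3 / 3 2 1 4.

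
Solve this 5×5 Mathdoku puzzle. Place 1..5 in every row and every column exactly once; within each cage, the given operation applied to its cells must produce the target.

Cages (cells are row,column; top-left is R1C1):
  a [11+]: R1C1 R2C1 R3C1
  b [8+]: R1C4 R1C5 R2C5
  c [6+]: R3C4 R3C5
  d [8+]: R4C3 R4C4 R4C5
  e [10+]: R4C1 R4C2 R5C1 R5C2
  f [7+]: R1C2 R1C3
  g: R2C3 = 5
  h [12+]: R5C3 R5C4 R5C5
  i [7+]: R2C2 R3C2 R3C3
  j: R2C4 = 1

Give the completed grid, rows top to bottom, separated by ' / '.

Cage g is given, leaving R2C3 = 5.
Cage j is a single given cell; hence R2C4 = 1.
The only place for 1 in row 1 is R1C5.
Cage d needs sum 8, leaving R4C3 = 1.
Row 3 needs a 1, and only R3C2 is open for it.
In row 3, 3 can only go at R3C3, so R3C3 = 3.
Cage i has sum 7, which forces R2C2 = 3.
Column 3 already has 3, so R5C3 = 4.
Column 2 already has 3, so R1C2 = 5.
Column 3 now contains 4, so R1C3 = 2.
5 is placed in row 1, which forces R1C4 = 3.
Column 2 already has 5, so R4C2 = 4.
Cage e has sum 10, so R5C1 = 1.
Row 5 now contains 4; hence R5C2 = 2.
Column 4 now contains 3, leaving R5C4 = 5.
Row 5 already has 5, which forces R5C5 = 3.
Row 1 already has 2, leaving R1C1 = 4.
Cage a has sum 11; hence R2C1 = 2.
Cage b has sum 8, which forces R2C5 = 4.
Cage a needs sum 11, which forces R3C1 = 5.
4 is placed in column 5, leaving R3C5 = 2.
Cage e has sum 10, so R4C1 = 3.
Column 4 now contains 5, which forces R4C4 = 2.
Cage d has sum 8; hence R4C5 = 5.
2 is placed in row 3; hence R3C4 = 4.

4 5 2 3 1 / 2 3 5 1 4 / 5 1 3 4 2 / 3 4 1 2 5 / 1 2 4 5 3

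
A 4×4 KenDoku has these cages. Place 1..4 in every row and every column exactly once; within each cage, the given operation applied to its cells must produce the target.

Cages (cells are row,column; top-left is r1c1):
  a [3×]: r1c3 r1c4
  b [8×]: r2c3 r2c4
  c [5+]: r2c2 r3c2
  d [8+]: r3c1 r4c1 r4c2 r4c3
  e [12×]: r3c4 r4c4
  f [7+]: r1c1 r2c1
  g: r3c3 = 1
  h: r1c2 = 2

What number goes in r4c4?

Cage h is given, so r1c2 = 2.
Cage g is a single given cell, which forces r3c3 = 1.
Column 3 now contains 1; hence r1c3 = 3.
Cage a needs two cells with product 3; hence r1c4 = 1.
Cage c needs two cells with sum 5, so r2c2 = 1.
Row 3 now contains 1, so r3c1 = 2.
The two cells of cage c must have sum 5, so r3c2 = 4.
Row 3 now contains 4, so r3c4 = 3.
Column 2 now contains 1; hence r4c2 = 3.
Cage d needs sum 8; hence r4c3 = 2.
3 is placed in column 4; hence r4c4 = 4.
3 is placed in row 1, leaving r1c1 = 4.
Cage f's pair has sum 7, leaving r2c1 = 3.
Column 3 already has 2; hence r2c3 = 4.
Column 4 now contains 4, leaving r2c4 = 2.
Row 4 already has 3, leaving r4c1 = 1.
Completed grid: 4 2 3 1 / 3 1 4 2 / 2 4 1 3 / 1 3 2 4.

4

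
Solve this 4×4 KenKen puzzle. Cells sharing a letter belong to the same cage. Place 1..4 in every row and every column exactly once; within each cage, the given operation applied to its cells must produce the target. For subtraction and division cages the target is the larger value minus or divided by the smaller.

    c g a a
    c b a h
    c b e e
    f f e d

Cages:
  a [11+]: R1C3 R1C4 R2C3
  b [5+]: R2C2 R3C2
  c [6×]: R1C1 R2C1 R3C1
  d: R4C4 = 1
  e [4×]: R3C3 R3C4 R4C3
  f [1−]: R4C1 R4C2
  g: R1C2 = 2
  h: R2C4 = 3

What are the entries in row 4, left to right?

4 3 2 1

G is a freebie, leaving R1C2 = 2.
Cage a needs sum 11, leaving R1C3 = 3.
Cage a has sum 11; hence R1C4 = 4.
Cage a has sum 11, leaving R2C3 = 4.
Cage h is a single given cell, which forces R2C4 = 3.
Column 3 already has 4, so R3C3 = 1.
Row 3 now contains 1, which forces R3C4 = 2.
1 is placed in column 3, leaving R4C3 = 2.
Cage d is a single given cell, which forces R4C4 = 1.
3 is placed in row 1, so R1C1 = 1.
The 3 cells of cage c must have product 6, so R2C1 = 2.
Row 2 now contains 3; hence R2C2 = 1.
Row 3 already has 2; hence R3C1 = 3.
Cage b's pair has sum 5, leaving R3C2 = 4.
Column 1 now contains 3, leaving R4C1 = 4.
Column 2 now contains 4; hence R4C2 = 3.
Filled in: 1 2 3 4 / 2 1 4 3 / 3 4 1 2 / 4 3 2 1.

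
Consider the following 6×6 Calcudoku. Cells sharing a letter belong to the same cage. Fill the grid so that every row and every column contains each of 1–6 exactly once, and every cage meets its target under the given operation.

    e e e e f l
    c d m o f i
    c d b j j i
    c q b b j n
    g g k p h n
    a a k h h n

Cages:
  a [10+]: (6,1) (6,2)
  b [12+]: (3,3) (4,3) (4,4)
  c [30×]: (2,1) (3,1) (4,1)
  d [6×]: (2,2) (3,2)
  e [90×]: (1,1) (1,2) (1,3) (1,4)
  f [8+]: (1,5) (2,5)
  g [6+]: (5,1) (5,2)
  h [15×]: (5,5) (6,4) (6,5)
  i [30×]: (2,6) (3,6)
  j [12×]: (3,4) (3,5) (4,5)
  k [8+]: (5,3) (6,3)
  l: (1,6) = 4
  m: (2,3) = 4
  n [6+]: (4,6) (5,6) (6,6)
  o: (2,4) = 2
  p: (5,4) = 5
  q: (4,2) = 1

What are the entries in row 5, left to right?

Cage l is given, which forces (1,6) = 4.
M is a freebie, which forces (2,3) = 4.
Cage o is a single given cell, so (2,4) = 2.
Cage q is given, so (4,2) = 1.
Cage p is given, so (5,4) = 5.
Cage d's pair has product 6; hence (2,2) = 3.
Cage d's pair has product 6, leaving (3,2) = 2.
Column 2 already has 2, so (5,2) = 4.
4 is placed in column 2, which forces (6,2) = 6.
Cage h has product 15, leaving (6,5) = 5.
6 is placed in column 2, so (1,2) = 5.
Cage f's pair has sum 8, so (1,5) = 2.
5 is placed in column 5, so (2,5) = 6.
Row 2 already has 6; hence (2,6) = 5.
Column 6 already has 5, so (3,6) = 6.
4 is placed in row 5, leaving (5,1) = 2.
Cage k needs two cells with sum 8, leaving (5,3) = 6.
6 is placed in row 6, which forces (6,1) = 4.
Row 6 already has 5, which forces (6,3) = 2.
Row 2 already has 5, leaving (2,1) = 1.
The 3 cells of cage c must have product 30, which forces (3,1) = 5.
Cage c has product 30, so (4,1) = 6.
6 is placed in row 4, leaving (4,4) = 4.
Row 4 now contains 4, which forces (4,5) = 3.
The 3 cells of cage n must have sum 6, so (4,6) = 2.
Column 5 already has 3, leaving (5,5) = 1.
Row 5 already has 1; hence (5,6) = 3.
Column 6 already has 3, which forces (6,6) = 1.
Column 1 now contains 6; hence (1,1) = 3.
The 4 cells of cage e must have product 90; hence (1,3) = 1.
Cage e has product 90; hence (1,4) = 6.
Cage b needs sum 12; hence (3,3) = 3.
Cage j needs product 12, which forces (3,4) = 1.
Column 5 already has 1, leaving (3,5) = 4.
Row 4 already has 3, which forces (4,3) = 5.
1 is placed in row 6; hence (6,4) = 3.
Completed grid: 3 5 1 6 2 4 / 1 3 4 2 6 5 / 5 2 3 1 4 6 / 6 1 5 4 3 2 / 2 4 6 5 1 3 / 4 6 2 3 5 1.

2 4 6 5 1 3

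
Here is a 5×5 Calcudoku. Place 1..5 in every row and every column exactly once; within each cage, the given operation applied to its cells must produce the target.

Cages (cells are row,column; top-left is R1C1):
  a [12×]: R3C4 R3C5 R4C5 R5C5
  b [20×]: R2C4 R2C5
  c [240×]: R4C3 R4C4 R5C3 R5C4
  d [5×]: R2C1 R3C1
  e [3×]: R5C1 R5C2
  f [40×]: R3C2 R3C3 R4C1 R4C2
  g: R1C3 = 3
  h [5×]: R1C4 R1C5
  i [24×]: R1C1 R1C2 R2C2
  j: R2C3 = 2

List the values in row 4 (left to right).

2 5 4 3 1

Cage g is a single given cell, so R1C3 = 3.
J is a freebie, which forces R2C3 = 2.
Cage i needs product 24; hence R2C2 = 3.
3 is placed in column 2; hence R5C2 = 1.
Row 5 now contains 1, leaving R5C1 = 3.
3 is placed in row 5; hence R5C4 = 4.
Row 5 now contains 4, which forces R5C5 = 2.
4 is placed in column 4; hence R2C4 = 5.
The two cells of cage b must have product 20; hence R2C5 = 4.
Cage a needs product 12; hence R3C4 = 2.
Cage c needs product 240, leaving R4C3 = 4.
4 is placed in column 4, leaving R4C4 = 3.
Row 4 now contains 3, so R4C5 = 1.
Row 5 now contains 4, so R5C3 = 5.
Column 4 now contains 5, leaving R1C4 = 1.
1 is placed in column 5, so R1C5 = 5.
Row 2 now contains 5, so R2C1 = 1.
Cage d needs two cells with product 5, leaving R3C1 = 5.
Cage f needs product 40, so R3C2 = 4.
Column 3 already has 5; hence R3C3 = 1.
1 is placed in column 5, so R3C5 = 3.
5 is placed in column 1; hence R4C1 = 2.
2 is placed in row 4, so R4C2 = 5.
Column 1 already has 2, leaving R1C1 = 4.
4 is placed in column 2; hence R1C2 = 2.
Completed grid: 4 2 3 1 5 / 1 3 2 5 4 / 5 4 1 2 3 / 2 5 4 3 1 / 3 1 5 4 2.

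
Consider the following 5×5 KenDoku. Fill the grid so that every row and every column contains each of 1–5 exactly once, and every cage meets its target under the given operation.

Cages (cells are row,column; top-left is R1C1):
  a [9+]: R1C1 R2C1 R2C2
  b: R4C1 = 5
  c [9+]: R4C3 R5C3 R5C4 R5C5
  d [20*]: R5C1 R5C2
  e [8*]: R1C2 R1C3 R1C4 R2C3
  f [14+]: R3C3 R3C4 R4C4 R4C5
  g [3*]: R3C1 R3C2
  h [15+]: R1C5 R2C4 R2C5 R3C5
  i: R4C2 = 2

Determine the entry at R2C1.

The 4 cells of cage e must have product 8; hence R2C3 = 1.
Cage b is given, so R4C1 = 5.
Cage i is a single given cell, so R4C2 = 2.
Row 4 now contains 2, leaving R4C3 = 3.
Column 1 now contains 5, which forces R5C1 = 4.
Row 5 now contains 4, leaving R5C2 = 5.
Row 5 already has 5, which forces R5C3 = 2.
Cage e needs product 8, leaving R1C2 = 1.
Column 3 now contains 2, leaving R1C3 = 4.
Cage e needs product 8; hence R1C4 = 2.
Cage a has sum 9, so R2C2 = 4.
1 is placed in column 2, leaving R3C2 = 3.
Column 3 now contains 4; hence R3C3 = 5.
Row 3 already has 5; hence R3C4 = 4.
Column 4 already has 4, leaving R4C4 = 1.
Row 4 now contains 1, so R4C5 = 4.
Column 4 already has 1, which forces R5C4 = 3.
3 is placed in row 5, so R5C5 = 1.
Row 1 already has 2, which forces R1C1 = 3.
The 4 cells of cage h must have sum 15, so R1C5 = 5.
Cage a has sum 9, so R2C1 = 2.
3 is placed in column 4; hence R2C4 = 5.
Cage h has sum 15, so R2C5 = 3.
Row 3 already has 3, which forces R3C1 = 1.
Column 5 already has 1; hence R3C5 = 2.
Completed grid: 3 1 4 2 5 / 2 4 1 5 3 / 1 3 5 4 2 / 5 2 3 1 4 / 4 5 2 3 1.

2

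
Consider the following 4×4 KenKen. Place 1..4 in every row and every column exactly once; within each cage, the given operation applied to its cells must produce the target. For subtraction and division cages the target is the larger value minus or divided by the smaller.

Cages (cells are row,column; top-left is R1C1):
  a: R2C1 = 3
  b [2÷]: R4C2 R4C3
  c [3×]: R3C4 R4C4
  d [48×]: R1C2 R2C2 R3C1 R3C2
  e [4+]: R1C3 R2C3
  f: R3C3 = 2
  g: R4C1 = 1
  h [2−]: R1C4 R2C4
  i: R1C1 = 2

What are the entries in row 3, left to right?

I is a freebie, which forces R1C1 = 2.
Cage a is given; hence R2C1 = 3.
3 is placed in row 2, which forces R2C3 = 1.
Column 1 now contains 2, leaving R3C1 = 4.
F is a freebie, which forces R3C3 = 2.
G is a freebie; hence R4C1 = 1.
2 is placed in column 3, which forces R4C3 = 4.
Row 4 now contains 1, so R4C4 = 3.
Column 3 now contains 1; hence R1C3 = 3.
The two cells of cage h must have difference 2; hence R1C4 = 4.
The 4 cells of cage d must have product 48, leaving R2C2 = 4.
Cage h needs two cells with difference 2, leaving R2C4 = 2.
Column 4 already has 3, which forces R3C4 = 1.
4 is placed in row 4, leaving R4C2 = 2.
3 is placed in row 1; hence R1C2 = 1.
Row 3 now contains 1; hence R3C2 = 3.
The full grid is 2 1 3 4 / 3 4 1 2 / 4 3 2 1 / 1 2 4 3.

4 3 2 1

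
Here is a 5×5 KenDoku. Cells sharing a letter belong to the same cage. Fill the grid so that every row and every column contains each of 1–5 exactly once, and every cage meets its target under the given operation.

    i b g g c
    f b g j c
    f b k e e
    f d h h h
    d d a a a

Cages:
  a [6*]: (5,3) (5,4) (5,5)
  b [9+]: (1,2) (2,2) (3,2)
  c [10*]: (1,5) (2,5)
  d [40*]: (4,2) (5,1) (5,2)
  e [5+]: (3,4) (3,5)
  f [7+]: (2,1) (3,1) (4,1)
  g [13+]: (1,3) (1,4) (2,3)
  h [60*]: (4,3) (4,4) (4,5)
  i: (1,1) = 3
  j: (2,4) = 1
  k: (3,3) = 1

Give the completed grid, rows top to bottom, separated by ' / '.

3 1 5 4 2 / 2 3 4 1 5 / 4 5 1 2 3 / 1 2 3 5 4 / 5 4 2 3 1

Cage i is given, so (1,1) = 3.
Row 1 now contains 3, which forces (1,3) = 5.
Row 1 now contains 5, leaving (1,4) = 4.
Row 1 now contains 5, which forces (1,5) = 2.
5 is placed in column 3, leaving (2,3) = 4.
J is a freebie, so (2,4) = 1.
2 is placed in column 5, which forces (2,5) = 5.
Cage k is given, which forces (3,3) = 1.
4 is placed in column 3; hence (4,3) = 3.
3 is placed in row 4, so (4,4) = 5.
3 is placed in row 4, leaving (4,5) = 4.
Column 3 already has 3, leaving (5,3) = 2.
2 is placed in row 5, leaving (5,4) = 3.
Row 5 now contains 3; hence (5,5) = 1.
2 is placed in row 1, leaving (1,2) = 1.
Row 2 already has 1, so (2,1) = 2.
The 3 cells of cage b must have sum 9; hence (2,2) = 3.
The 3 cells of cage f must have sum 7; hence (3,1) = 4.
Cage b has sum 9, which forces (3,2) = 5.
Column 4 already has 3; hence (3,4) = 2.
4 is placed in column 5, leaving (3,5) = 3.
Cage f needs sum 7, leaving (4,1) = 1.
Row 4 already has 4, which forces (4,2) = 2.
Column 1 already has 4; hence (5,1) = 5.
Column 2 already has 5; hence (5,2) = 4.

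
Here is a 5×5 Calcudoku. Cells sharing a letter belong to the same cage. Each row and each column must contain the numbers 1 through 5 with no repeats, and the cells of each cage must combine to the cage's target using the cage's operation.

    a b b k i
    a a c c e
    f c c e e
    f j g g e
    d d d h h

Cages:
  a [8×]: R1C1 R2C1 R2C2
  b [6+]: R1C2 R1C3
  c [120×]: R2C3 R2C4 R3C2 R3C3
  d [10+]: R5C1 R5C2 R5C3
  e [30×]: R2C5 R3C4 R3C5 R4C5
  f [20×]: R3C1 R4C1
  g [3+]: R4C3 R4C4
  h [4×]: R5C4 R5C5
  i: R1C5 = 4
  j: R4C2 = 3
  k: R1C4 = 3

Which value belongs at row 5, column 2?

K is a freebie, which forces R1C4 = 3.
I is a freebie, so R1C5 = 4.
J is a freebie, which forces R4C2 = 3.
Column 5 already has 4; hence R5C5 = 1.
Cage e needs product 30; hence R3C4 = 1.
Column 4 now contains 1; hence R4C4 = 2.
Row 4 already has 2; hence R4C5 = 5.
1 is placed in row 5, which forces R5C4 = 4.
Column 4 already has 4, which forces R2C4 = 5.
Cage f needs two cells with product 20, which forces R3C1 = 5.
Row 4 already has 5, leaving R4C1 = 4.
Row 4 already has 2, leaving R4C3 = 1.
Cage b needs two cells with sum 6, which forces R1C2 = 1.
1 is placed in column 3; hence R1C3 = 5.
Cage a needs product 8; hence R2C2 = 4.
Column 2 already has 4, leaving R3C2 = 2.
Row 3 now contains 2, so R3C5 = 3.
Column 2 now contains 2, so R5C2 = 5.
Row 1 already has 1, leaving R1C1 = 2.
Cage a needs product 8; hence R2C1 = 1.
Cage c needs product 120; hence R2C3 = 3.
Column 5 already has 3; hence R2C5 = 2.
Row 3 already has 3; hence R3C3 = 4.
Column 1 already has 2, which forces R5C1 = 3.
Column 3 now contains 3, which forces R5C3 = 2.
Completed grid: 2 1 5 3 4 / 1 4 3 5 2 / 5 2 4 1 3 / 4 3 1 2 5 / 3 5 2 4 1.

5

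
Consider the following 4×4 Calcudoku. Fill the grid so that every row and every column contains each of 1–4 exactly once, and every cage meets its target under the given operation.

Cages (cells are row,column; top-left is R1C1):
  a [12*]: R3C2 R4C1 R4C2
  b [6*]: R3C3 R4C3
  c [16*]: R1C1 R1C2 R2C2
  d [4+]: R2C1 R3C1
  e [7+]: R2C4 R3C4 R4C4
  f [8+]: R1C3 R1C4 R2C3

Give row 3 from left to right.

The only place for 3 in column 4 is R1C4.
Row 1 needs a 2, and only R1C1 is open for it.
Cage c has product 16; hence R1C2 = 4.
4 is placed in row 1, leaving R1C3 = 1.
Cage c has product 16, so R2C2 = 2.
1 is placed in column 3, so R2C3 = 4.
4 is placed in row 2, leaving R2C4 = 1.
Column 1 now contains 2, leaving R4C1 = 4.
4 is placed in row 4, which forces R4C4 = 2.
1 is placed in row 2, which forces R2C1 = 3.
Cage d needs two cells with sum 4, so R3C1 = 1.
Row 3 already has 1, so R3C2 = 3.
Cage b's pair has product 6, which forces R3C3 = 2.
Column 4 now contains 2; hence R3C4 = 4.
3 is placed in column 2, so R4C2 = 1.
2 is placed in row 4, leaving R4C3 = 3.
Filled in: 2 4 1 3 / 3 2 4 1 / 1 3 2 4 / 4 1 3 2.

1 3 2 4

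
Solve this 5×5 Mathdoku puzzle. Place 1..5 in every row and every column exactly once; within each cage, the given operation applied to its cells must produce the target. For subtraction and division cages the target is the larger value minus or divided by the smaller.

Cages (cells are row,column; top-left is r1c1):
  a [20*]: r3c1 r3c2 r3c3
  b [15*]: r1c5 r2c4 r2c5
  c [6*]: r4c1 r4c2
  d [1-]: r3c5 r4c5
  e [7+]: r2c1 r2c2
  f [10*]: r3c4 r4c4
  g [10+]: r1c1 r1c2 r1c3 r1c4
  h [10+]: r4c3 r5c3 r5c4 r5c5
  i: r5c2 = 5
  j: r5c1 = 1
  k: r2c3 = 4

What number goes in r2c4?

Cage k is a single given cell, so r2c3 = 4.
Cage j is given; hence r5c1 = 1.
Cage i is given, which forces r5c2 = 5.
Cage e's pair has sum 7, so r2c1 = 5.
Cage e's pair has sum 7, which forces r2c2 = 2.
Column 1 now contains 5, leaving r3c1 = 4.
Row 3 now contains 4; hence r3c2 = 1.
Row 3 already has 1, leaving r3c3 = 5.
5 is placed in row 3, leaving r3c4 = 2.
Row 3 already has 2, leaving r3c5 = 3.
2 is placed in column 2; hence r4c2 = 3.
The 4 cells of cage h must have sum 10, so r4c3 = 1.
2 is placed in column 4; hence r4c4 = 5.
Column 2 already has 3, leaving r1c2 = 4.
The 4 cells of cage g must have sum 10, so r1c4 = 1.
The 3 cells of cage b must have product 15, which forces r1c5 = 5.
Cage b needs product 15; hence r2c4 = 3.
Column 5 now contains 3, so r2c5 = 1.
Row 4 now contains 3, leaving r4c1 = 2.
Row 4 already has 2, leaving r4c5 = 4.
Column 4 now contains 3, leaving r5c4 = 4.
Column 5 now contains 4, so r5c5 = 2.
Column 1 already has 2, leaving r1c1 = 3.
The 4 cells of cage g must have sum 10, leaving r1c3 = 2.
Row 5 already has 2; hence r5c3 = 3.
The full grid is 3 4 2 1 5 / 5 2 4 3 1 / 4 1 5 2 3 / 2 3 1 5 4 / 1 5 3 4 2.

3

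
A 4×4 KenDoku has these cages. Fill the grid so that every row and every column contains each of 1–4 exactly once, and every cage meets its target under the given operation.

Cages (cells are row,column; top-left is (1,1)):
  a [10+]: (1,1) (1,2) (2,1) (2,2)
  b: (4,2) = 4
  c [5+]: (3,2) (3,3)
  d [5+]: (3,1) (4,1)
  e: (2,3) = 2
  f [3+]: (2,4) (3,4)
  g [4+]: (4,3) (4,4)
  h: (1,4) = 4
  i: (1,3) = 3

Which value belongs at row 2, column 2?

Cage i is given, leaving (1,3) = 3.
Cage h is given, leaving (1,4) = 4.
Cage e is a single given cell, so (2,3) = 2.
2 is placed in row 2, so (2,4) = 1.
1 is placed in column 4, leaving (3,4) = 2.
B is a freebie, so (4,2) = 4.
3 is placed in column 3, leaving (4,3) = 1.
1 is placed in column 4, which forces (4,4) = 3.
The 4 cells of cage a must have sum 10; hence (2,1) = 4.
4 is placed in column 2, which forces (2,2) = 3.
The two cells of cage d must have sum 5, so (3,1) = 3.
Cage c needs two cells with sum 5; hence (3,2) = 1.
Column 3 already has 1, which forces (3,3) = 4.
Row 4 now contains 3, so (4,1) = 2.
Column 1 now contains 2; hence (1,1) = 1.
Column 2 already has 1, so (1,2) = 2.
The full grid is 1 2 3 4 / 4 3 2 1 / 3 1 4 2 / 2 4 1 3.

3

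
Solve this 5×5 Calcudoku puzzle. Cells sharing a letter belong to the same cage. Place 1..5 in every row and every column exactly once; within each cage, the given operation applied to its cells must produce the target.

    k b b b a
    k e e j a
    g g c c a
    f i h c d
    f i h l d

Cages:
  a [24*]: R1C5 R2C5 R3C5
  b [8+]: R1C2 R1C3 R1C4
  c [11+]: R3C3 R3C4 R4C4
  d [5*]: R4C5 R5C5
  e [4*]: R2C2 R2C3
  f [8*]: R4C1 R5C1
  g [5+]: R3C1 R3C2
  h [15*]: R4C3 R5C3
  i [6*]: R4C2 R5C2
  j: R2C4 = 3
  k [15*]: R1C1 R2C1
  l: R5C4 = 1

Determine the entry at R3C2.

J is a freebie, which forces R2C4 = 3.
Cage l is given, so R5C4 = 1.
1 is placed in row 5, which forces R5C5 = 5.
Cage k's pair has product 15, which forces R1C1 = 3.
Row 2 now contains 3, leaving R2C1 = 5.
Cage h's pair has product 15, which forces R4C3 = 5.
Column 5 already has 5; hence R4C5 = 1.
Row 5 now contains 5, which forces R5C3 = 3.
Cage c needs sum 11; hence R3C4 = 5.
Cage a has product 24, so R3C5 = 3.
Cage i needs two cells with product 6, which forces R4C2 = 3.
Row 5 already has 3, which forces R5C2 = 2.
The 3 cells of cage b must have sum 8; hence R1C2 = 5.
The 3 cells of cage b must have sum 8, leaving R1C3 = 1.
Column 4 now contains 5, leaving R1C4 = 2.
2 is placed in row 1, which forces R1C5 = 4.
Column 3 already has 1, which forces R2C3 = 4.
Column 5 already has 4, leaving R2C5 = 2.
Column 3 already has 4, so R3C3 = 2.
The two cells of cage f must have product 8, which forces R4C1 = 2.
Column 4 now contains 2, leaving R4C4 = 4.
Row 5 already has 2, which forces R5C1 = 4.
Row 2 now contains 4, leaving R2C2 = 1.
Column 1 already has 4, leaving R3C1 = 1.
The two cells of cage g must have sum 5, leaving R3C2 = 4.
The full grid is 3 5 1 2 4 / 5 1 4 3 2 / 1 4 2 5 3 / 2 3 5 4 1 / 4 2 3 1 5.

4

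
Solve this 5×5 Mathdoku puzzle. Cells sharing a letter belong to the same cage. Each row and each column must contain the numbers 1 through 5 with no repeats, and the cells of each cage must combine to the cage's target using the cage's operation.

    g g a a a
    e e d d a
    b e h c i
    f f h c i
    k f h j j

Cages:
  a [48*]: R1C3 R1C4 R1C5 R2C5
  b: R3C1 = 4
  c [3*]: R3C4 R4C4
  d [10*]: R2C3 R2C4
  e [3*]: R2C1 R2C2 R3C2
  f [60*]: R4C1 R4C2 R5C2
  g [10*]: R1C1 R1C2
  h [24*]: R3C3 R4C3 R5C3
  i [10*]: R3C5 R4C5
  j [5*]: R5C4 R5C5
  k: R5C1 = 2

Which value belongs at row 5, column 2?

Cage e needs product 3, leaving R2C1 = 1.
The 3 cells of cage e must have product 3, leaving R2C2 = 3.
Cage b is a single given cell, leaving R3C1 = 4.
Cage e needs product 3; hence R3C2 = 1.
Row 3 already has 1, so R3C4 = 3.
Column 4 already has 3, so R4C4 = 1.
K is a freebie, so R5C1 = 2.
Column 4 now contains 1, which forces R5C4 = 5.
Row 5 already has 5, so R5C5 = 1.
Column 1 already has 2, which forces R1C1 = 5.
Cage g needs two cells with product 10, leaving R1C2 = 2.
Row 1 now contains 2, leaving R1C4 = 4.
Row 1 already has 4, which forces R1C5 = 3.
Cage d needs two cells with product 10; hence R2C3 = 5.
5 is placed in column 4, so R2C4 = 2.
Row 2 already has 2; hence R2C5 = 4.
3 is placed in row 3, so R3C3 = 2.
2 is placed in row 3, so R3C5 = 5.
Cage f has product 60, leaving R4C1 = 3.
Cage f has product 60, which forces R4C2 = 5.
3 is placed in row 4; hence R4C3 = 4.
5 is placed in column 5; hence R4C5 = 2.
Row 5 already has 5, so R5C2 = 4.
Column 3 now contains 4; hence R5C3 = 3.
Row 1 now contains 3, which forces R1C3 = 1.
Completed grid: 5 2 1 4 3 / 1 3 5 2 4 / 4 1 2 3 5 / 3 5 4 1 2 / 2 4 3 5 1.

4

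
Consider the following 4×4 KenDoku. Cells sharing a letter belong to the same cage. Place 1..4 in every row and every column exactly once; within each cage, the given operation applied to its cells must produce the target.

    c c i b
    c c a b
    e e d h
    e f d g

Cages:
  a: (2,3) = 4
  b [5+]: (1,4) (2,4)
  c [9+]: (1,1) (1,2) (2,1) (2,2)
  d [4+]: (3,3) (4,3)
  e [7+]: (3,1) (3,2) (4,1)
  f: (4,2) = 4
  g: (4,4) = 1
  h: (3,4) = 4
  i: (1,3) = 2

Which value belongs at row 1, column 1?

4

Cage i is a single given cell, leaving (1,3) = 2.
Cage a is given, which forces (2,3) = 4.
Cage h is given, which forces (3,4) = 4.
Cage f is a single given cell, leaving (4,2) = 4.
G is a freebie; hence (4,4) = 1.
Column 4 already has 1, so (1,4) = 3.
Cage b needs two cells with sum 5; hence (2,4) = 2.
The two cells of cage d must have sum 4; hence (3,3) = 1.
1 is placed in row 4, which forces (4,3) = 3.
Cage c has sum 9; hence (1,1) = 4.
Row 1 already has 3, which forces (1,2) = 1.
The 4 cells of cage c must have sum 9, so (2,1) = 1.
2 is placed in row 2; hence (2,2) = 3.
Row 3 now contains 1, so (3,1) = 3.
Cage e needs sum 7, so (3,2) = 2.
Row 4 already has 3, so (4,1) = 2.
The full grid is 4 1 2 3 / 1 3 4 2 / 3 2 1 4 / 2 4 3 1.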